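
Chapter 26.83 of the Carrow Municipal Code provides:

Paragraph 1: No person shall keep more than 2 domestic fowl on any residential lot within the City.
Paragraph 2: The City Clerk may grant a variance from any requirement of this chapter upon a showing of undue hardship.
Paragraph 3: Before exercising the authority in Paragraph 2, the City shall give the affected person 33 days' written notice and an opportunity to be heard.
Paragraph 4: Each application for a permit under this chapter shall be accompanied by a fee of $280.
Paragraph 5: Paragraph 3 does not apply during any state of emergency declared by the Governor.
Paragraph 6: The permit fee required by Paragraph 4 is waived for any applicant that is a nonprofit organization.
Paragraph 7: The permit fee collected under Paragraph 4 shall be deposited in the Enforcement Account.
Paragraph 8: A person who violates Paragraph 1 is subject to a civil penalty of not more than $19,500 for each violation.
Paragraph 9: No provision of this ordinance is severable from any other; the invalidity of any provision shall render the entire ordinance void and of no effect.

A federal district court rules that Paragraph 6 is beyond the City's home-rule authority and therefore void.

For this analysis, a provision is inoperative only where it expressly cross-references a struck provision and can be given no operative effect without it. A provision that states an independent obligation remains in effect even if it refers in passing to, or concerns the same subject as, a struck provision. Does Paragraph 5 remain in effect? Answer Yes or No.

No

Paragraph 6 is struck. Nothing else in the ordinance is defined by reference to Paragraph 6. Paragraph 9 provides that the ordinance is not severable, so the invalidity of any one provision voids the entire ordinance. No provision of the ordinance survives. Paragraph 5 is among the inoperative provisions, so the answer is no.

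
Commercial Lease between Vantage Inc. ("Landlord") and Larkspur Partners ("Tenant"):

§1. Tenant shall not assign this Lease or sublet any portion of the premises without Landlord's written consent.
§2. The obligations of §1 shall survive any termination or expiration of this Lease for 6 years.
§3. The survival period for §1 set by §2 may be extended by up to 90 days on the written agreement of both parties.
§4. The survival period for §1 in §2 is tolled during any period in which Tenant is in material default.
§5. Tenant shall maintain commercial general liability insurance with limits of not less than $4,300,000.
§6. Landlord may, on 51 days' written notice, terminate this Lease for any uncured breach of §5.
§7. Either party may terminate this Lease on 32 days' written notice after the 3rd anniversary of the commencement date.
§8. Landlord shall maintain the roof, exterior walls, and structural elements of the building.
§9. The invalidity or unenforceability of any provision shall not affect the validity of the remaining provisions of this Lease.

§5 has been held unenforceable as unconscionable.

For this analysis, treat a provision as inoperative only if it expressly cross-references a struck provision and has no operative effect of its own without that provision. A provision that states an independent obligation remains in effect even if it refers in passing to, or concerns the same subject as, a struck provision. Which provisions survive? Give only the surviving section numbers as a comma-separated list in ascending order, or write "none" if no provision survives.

§5 is struck. The only function of §6 is the termination right for breach of §5, so it cannot stand once §5 is removed. §9 is a severability clause and preserves every provision that can still be given independent effect. That leaves §1, §2, §3, §4, §7, §8, and §9 in effect.

1, 2, 3, 4, 7, 8, 9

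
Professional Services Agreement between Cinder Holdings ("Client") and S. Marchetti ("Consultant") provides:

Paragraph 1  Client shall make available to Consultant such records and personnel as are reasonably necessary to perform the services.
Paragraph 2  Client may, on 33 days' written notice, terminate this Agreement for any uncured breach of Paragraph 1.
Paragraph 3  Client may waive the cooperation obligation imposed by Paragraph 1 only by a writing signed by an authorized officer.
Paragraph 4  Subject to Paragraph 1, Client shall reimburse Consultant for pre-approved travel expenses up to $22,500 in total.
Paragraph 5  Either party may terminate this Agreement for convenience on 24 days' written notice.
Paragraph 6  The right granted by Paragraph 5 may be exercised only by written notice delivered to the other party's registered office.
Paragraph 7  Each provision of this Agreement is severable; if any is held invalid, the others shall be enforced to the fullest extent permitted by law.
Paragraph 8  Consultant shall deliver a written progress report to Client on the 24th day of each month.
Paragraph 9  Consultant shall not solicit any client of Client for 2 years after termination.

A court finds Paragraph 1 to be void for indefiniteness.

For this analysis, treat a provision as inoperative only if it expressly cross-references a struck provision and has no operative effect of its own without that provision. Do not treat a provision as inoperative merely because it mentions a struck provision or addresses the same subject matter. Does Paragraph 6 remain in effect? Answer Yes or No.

Yes

Paragraph 1 is struck. Paragraph 2 has no operative effect of its own apart from Paragraph 1 and is therefore inoperative. Paragraph 3 merely fixes the waiver condition for Paragraph 1; with Paragraph 1 gone it has nothing to operate on and falls away. Paragraph 4 mentions Paragraph 1 but its own obligation stands independently of Paragraph 1, so Paragraph 4 is not affected. Paragraph 7 is a severability clause and preserves every provision that can still be given independent effect. That leaves Paragraph 4, Paragraph 5, Paragraph 6, Paragraph 7, Paragraph 8, and Paragraph 9 in effect. Paragraph 6 is among the surviving provisions, so the answer is yes.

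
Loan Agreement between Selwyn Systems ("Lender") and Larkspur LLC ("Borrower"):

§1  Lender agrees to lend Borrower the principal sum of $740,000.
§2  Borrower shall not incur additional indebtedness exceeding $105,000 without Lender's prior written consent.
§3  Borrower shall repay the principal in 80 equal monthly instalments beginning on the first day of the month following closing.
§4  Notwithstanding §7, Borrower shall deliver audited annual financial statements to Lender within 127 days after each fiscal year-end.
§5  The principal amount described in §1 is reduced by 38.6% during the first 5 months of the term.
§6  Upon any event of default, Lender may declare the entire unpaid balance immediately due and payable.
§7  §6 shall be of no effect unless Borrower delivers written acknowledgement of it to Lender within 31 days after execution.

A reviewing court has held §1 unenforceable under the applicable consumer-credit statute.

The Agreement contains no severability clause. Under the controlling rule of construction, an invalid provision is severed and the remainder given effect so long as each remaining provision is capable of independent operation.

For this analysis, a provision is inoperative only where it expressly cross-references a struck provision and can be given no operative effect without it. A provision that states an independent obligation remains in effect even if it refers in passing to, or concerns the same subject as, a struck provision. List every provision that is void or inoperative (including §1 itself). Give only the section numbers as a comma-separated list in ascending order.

1, 5

§1 is struck. The whole of §5 is the introductory reduction to the principal amount, defined by reference to §1, so §5 cannot stand once §1 is removed. With no severability clause, the stated default rule severs what cannot stand and enforces each remaining provision that can operate on its own. §2, §3, §4, §6, and §7 remain in effect.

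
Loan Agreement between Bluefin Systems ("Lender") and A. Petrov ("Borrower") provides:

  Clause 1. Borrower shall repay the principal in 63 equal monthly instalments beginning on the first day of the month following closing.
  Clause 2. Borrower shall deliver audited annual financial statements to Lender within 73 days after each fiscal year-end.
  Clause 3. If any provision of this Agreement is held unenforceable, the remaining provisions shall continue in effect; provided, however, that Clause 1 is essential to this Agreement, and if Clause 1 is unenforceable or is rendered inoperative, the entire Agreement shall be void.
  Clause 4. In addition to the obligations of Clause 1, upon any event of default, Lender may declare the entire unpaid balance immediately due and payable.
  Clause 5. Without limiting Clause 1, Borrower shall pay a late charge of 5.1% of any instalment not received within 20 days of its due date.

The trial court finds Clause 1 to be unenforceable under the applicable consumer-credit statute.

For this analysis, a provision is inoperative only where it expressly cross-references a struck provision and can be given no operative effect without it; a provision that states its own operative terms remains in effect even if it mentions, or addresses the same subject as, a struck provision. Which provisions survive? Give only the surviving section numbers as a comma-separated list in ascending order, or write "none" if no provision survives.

none

Clause 1 is struck. No other provision's operative terms depend on Clause 1. Clause 3 makes Clause 1 an essential term, and Clause 1 is the provision held invalid; under Clause 3, the entire Agreement is therefore void. No provision of the Agreement survives.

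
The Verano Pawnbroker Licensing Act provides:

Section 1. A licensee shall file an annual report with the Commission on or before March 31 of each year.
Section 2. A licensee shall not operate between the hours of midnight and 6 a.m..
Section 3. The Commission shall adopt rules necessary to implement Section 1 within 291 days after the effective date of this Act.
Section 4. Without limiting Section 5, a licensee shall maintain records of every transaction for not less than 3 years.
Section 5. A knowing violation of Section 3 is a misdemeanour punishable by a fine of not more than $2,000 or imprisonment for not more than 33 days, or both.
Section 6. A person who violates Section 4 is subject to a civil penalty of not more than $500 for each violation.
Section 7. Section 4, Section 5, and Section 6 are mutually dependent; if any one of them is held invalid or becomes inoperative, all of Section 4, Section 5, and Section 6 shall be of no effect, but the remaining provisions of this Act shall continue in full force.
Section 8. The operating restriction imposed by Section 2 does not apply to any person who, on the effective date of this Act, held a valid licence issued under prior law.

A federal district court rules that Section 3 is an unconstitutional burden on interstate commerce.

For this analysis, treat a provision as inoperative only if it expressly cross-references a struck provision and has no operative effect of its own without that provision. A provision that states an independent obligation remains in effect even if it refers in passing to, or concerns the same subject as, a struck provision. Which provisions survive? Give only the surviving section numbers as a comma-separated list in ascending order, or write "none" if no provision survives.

1, 2, 7, 8

Section 3 is struck. Section 5 operates only by reference to Section 3, so it falls with Section 3. Section 7 declares Section 4, Section 5, and Section 6 mutually dependent; since one of them has fallen, all of them are of no effect. That brings down Section 4 and Section 6 as well. The remainder continues in force under Section 7. The provisions still in force are Section 1, Section 2, Section 7, and Section 8.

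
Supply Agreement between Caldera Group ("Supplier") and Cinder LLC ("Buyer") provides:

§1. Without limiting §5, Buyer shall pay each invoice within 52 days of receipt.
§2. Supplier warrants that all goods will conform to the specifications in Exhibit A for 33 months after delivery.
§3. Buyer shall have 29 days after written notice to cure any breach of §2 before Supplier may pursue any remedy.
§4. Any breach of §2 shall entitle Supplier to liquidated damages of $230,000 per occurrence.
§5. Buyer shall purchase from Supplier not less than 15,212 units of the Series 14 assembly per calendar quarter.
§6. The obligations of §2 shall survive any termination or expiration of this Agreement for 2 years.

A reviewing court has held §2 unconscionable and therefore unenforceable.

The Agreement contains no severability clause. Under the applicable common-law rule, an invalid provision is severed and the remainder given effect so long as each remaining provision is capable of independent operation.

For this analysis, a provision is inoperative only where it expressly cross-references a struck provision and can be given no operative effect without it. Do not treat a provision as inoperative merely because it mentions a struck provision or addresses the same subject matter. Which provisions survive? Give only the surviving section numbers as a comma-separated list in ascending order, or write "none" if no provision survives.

§2 is struck. The only function of §3 is the cure period for breach of §2, so it cannot stand once §2 is removed. §4 does nothing except set the liquidated-damages amount by reference to §2; with §2 gone it has no independent effect and is inoperative. The only function of §6 is the survival period for §2, so it cannot stand once §2 is removed. With no severability clause, the stated default rule severs what cannot stand and enforces each remaining provision that can operate on its own. The provisions still in force are §1 and §5.

1, 5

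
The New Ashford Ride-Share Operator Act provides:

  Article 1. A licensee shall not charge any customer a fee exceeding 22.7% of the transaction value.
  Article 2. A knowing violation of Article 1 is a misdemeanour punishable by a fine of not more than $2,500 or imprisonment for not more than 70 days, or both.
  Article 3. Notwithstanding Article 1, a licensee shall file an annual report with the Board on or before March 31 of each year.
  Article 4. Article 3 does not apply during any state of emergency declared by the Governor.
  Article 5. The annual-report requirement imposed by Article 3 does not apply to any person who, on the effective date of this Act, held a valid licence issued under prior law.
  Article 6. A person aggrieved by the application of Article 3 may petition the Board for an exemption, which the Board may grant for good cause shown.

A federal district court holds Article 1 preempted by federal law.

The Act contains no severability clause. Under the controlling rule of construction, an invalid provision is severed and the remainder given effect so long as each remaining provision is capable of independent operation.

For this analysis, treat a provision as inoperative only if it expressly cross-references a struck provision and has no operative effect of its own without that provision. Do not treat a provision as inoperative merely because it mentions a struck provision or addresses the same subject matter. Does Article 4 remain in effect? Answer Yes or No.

Yes

Article 1 is struck. The only function of Article 2 is the criminal penalty for violating Article 1, so it cannot stand once Article 1 is removed. Although Article 3 refers to Article 1, its operative terms do not depend on Article 1, so it remains in effect. With no severability clause, the stated default rule severs what cannot stand and enforces each remaining provision that can operate on its own. Article 3, Article 4, Article 5, and Article 6 remain in effect. Article 4 is among the surviving provisions, so the answer is yes.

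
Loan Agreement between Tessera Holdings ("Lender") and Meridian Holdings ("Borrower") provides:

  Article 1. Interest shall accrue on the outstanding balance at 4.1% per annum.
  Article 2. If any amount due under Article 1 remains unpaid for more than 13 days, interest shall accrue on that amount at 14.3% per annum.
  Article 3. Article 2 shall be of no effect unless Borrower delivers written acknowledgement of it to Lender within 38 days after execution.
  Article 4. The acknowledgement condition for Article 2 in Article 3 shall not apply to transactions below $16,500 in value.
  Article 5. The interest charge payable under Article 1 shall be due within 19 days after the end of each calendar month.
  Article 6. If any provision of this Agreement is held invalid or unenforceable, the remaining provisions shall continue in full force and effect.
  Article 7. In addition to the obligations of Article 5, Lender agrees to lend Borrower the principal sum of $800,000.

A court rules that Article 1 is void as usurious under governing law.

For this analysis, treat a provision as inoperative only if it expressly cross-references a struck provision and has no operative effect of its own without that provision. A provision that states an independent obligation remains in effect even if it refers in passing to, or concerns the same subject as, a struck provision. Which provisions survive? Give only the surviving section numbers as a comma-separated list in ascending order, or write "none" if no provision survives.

6, 7

Article 1 is struck. The whole of Article 2 is the default interest on the interest charge, defined by reference to Article 1, so Article 2 cannot stand once Article 1 is removed. The whole of Article 5 is the payment deadline for the interest charge, defined by reference to Article 1, so Article 5 cannot stand once Article 1 is removed. Article 3 merely fixes the acknowledgement condition for Article 2; with Article 2 gone it has nothing to operate on and falls away. The whole of Article 4 is the carve-out from the acknowledgement condition for Article 2, defined by reference to Article 3, so Article 4 cannot stand once Article 3 is removed. Although Article 7 refers to Article 5, its operative terms do not depend on Article 5, so it remains in effect. Article 6 is a severability clause and preserves every provision that can still be given independent effect. The provisions still in force are Article 6 and Article 7.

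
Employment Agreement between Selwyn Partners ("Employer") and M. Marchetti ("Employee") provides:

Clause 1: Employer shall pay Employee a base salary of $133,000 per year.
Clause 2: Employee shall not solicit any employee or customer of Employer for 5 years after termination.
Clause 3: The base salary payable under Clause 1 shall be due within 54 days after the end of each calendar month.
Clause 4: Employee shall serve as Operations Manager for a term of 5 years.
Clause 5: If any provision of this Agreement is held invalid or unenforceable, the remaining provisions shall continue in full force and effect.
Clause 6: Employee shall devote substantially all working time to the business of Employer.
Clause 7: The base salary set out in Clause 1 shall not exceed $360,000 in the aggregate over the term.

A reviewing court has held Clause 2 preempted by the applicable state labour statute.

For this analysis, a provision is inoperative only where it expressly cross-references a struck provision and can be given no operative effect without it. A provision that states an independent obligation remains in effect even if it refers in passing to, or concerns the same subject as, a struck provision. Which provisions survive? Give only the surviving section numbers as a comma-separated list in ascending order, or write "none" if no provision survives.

Clause 2 is struck. No other provision's operative terms depend on Clause 2. Clause 5 is a severability clause and preserves every provision that can still be given independent effect. The provisions still in force are Clause 1, Clause 3, Clause 4, Clause 5, Clause 6, and Clause 7.

1, 3, 4, 5, 6, 7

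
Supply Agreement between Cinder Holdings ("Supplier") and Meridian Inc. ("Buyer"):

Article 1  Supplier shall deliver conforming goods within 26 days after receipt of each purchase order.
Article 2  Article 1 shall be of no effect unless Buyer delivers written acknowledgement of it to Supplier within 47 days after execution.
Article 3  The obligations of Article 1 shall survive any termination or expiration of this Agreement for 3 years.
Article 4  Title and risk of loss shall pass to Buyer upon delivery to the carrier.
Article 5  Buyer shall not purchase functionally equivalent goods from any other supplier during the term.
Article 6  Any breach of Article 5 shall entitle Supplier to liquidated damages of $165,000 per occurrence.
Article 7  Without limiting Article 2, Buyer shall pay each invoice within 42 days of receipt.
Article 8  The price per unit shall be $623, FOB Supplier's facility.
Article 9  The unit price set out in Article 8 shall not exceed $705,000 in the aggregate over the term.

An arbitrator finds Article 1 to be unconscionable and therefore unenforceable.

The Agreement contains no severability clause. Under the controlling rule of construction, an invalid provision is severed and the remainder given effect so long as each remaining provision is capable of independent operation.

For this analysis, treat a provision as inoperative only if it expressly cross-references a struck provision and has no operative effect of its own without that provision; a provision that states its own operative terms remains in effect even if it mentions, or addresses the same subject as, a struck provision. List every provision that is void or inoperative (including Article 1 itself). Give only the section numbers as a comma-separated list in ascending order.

Article 1 is struck. The only function of Article 2 is the acknowledgement condition for Article 1, so it cannot stand once Article 1 is removed. Article 3 has no operative effect of its own apart from Article 1 and is therefore inoperative. Article 7 mentions Article 2 but its own obligation stands independently of Article 2, so Article 7 is not affected. Under the stated default rule, only provisions that cannot operate independently fall away; the rest are enforced. The provisions still in force are Article 4, Article 5, Article 6, Article 7, Article 8, and Article 9.

1, 2, 3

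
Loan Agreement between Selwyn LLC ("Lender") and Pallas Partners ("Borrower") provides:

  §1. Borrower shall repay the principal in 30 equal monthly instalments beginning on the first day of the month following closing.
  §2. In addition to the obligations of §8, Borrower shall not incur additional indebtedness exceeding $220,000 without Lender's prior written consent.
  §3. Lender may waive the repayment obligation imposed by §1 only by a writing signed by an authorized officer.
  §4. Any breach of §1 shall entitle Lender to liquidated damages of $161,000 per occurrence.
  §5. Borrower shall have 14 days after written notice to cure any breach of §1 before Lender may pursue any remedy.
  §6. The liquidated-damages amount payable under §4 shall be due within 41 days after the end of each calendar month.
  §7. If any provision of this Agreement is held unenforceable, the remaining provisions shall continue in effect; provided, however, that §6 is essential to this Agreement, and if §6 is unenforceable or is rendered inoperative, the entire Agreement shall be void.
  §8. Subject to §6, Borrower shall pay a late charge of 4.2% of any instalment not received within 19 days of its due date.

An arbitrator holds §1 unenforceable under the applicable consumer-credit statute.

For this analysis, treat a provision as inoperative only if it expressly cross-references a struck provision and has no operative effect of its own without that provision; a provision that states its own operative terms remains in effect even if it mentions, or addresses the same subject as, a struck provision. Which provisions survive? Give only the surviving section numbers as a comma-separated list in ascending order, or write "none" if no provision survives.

§1 is struck. §3 merely fixes the waiver condition for §1; with §1 gone it has nothing to operate on and falls away. §4 does nothing except set the liquidated-damages amount by reference to §1; with §1 gone it has no independent effect and is inoperative. The only function of §5 is the cure period for breach of §1, so it cannot stand once §1 is removed. §6 has no operative effect of its own apart from §4 and is therefore inoperative. §7 makes §6 an essential term, and §6 has been rendered inoperative by the cascade; under §7, the entire Agreement is therefore void. No provision of the Agreement survives.

none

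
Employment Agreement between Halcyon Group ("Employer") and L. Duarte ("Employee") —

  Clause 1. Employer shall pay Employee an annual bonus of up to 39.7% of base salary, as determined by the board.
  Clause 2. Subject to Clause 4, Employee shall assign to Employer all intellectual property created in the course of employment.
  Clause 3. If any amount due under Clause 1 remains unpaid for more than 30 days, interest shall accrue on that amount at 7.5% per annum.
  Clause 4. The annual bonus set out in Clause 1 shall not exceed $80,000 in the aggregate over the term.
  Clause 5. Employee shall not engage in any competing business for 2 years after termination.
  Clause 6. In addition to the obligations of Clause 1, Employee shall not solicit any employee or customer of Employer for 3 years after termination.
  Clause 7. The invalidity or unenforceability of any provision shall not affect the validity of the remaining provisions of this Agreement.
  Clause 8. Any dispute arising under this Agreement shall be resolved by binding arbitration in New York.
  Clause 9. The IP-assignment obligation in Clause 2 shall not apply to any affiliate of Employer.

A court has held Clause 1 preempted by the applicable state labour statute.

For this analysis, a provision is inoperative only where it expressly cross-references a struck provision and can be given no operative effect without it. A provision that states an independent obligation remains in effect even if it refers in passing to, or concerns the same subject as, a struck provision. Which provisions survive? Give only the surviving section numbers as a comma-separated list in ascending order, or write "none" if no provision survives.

Clause 1 is struck. Clause 3 has no operative effect of its own apart from Clause 1 and is therefore inoperative. Clause 4 does nothing except set the aggregate cap on the annual bonus by reference to Clause 1; with Clause 1 gone it has no independent effect and is inoperative. Clause 2 mentions Clause 4 but its own obligation stands independently of Clause 4, so Clause 2 is not affected. Clause 6 mentions Clause 1 but its own obligation stands independently of Clause 1, so Clause 6 is not affected. Under the severability clause in Clause 7, the remaining provisions continue in force. The provisions still in force are Clause 2, Clause 5, Clause 6, Clause 7, Clause 8, and Clause 9.

2, 5, 6, 7, 8, 9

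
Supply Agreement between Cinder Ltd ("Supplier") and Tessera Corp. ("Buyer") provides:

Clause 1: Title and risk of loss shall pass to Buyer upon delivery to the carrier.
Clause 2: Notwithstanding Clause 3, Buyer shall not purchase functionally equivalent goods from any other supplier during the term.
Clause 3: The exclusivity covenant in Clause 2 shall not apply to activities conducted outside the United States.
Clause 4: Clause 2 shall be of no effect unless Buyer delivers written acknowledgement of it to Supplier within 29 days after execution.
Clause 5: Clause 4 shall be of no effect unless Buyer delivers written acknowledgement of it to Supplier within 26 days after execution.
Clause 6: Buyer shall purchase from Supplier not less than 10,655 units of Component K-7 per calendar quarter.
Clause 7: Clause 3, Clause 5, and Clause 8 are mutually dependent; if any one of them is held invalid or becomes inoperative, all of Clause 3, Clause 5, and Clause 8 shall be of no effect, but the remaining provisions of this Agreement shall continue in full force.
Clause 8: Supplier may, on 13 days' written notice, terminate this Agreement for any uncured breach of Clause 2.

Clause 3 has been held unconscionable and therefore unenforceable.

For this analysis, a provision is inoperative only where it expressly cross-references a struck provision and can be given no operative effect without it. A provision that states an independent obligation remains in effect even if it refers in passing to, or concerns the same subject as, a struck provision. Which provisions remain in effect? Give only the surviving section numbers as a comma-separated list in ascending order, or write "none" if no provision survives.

1, 2, 4, 6, 7

Clause 3 is struck. Although Clause 2 refers to Clause 3, its operative terms do not depend on Clause 3, so it remains in effect. Nothing else in the Agreement is defined by reference to Clause 3. Clause 7 declares Clause 3, Clause 5, and Clause 8 mutually dependent; since one of them has fallen, all of them are of no effect. That brings down Clause 5 and Clause 8 as well. The remainder continues in force under Clause 7. That leaves Clause 1, Clause 2, Clause 4, Clause 6, and Clause 7 in effect.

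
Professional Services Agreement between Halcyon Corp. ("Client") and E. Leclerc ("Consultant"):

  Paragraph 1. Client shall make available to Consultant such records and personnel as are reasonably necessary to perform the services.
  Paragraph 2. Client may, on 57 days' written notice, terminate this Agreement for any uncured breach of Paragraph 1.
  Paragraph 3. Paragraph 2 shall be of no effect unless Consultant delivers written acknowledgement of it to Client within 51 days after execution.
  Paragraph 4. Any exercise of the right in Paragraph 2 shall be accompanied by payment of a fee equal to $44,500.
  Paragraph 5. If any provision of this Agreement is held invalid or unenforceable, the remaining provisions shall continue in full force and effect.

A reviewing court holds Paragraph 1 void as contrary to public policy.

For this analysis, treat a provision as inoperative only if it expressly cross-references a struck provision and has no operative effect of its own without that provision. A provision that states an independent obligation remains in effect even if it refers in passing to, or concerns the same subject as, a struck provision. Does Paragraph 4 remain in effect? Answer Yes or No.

Paragraph 1 is struck. Paragraph 2 operates only by reference to Paragraph 1, so it falls with Paragraph 1. Paragraph 3 has no operative effect of its own apart from Paragraph 2 and is therefore inoperative. Paragraph 4 merely fixes the exercise fee for Paragraph 2; with Paragraph 2 gone it has nothing to operate on and falls away. Paragraph 5 is a severability clause and preserves every provision that can still be given independent effect. Only Paragraph 5 remains in effect. Paragraph 4 is among the inoperative provisions, so the answer is no.

No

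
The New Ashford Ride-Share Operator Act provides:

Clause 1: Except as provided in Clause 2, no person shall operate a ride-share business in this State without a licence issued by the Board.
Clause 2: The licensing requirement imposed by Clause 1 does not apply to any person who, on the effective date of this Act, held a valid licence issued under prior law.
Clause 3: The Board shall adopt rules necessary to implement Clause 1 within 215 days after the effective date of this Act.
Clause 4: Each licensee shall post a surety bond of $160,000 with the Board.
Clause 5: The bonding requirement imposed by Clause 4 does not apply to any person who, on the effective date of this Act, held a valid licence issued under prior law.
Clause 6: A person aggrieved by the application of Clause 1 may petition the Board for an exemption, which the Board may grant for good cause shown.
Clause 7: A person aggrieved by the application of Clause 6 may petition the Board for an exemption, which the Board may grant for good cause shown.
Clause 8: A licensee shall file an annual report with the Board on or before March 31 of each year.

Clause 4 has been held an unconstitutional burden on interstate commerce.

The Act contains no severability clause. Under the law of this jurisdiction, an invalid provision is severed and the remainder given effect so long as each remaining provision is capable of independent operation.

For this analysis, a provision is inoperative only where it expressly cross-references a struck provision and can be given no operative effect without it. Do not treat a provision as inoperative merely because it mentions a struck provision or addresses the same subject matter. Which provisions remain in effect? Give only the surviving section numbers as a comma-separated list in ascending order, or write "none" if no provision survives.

Clause 4 is struck. Clause 5 has no operative effect of its own apart from Clause 4 and is therefore inoperative. Under the stated default rule, only provisions that cannot operate independently fall away; the rest are enforced. That leaves Clause 1, Clause 2, Clause 3, Clause 6, Clause 7, and Clause 8 in effect.

1, 2, 3, 6, 7, 8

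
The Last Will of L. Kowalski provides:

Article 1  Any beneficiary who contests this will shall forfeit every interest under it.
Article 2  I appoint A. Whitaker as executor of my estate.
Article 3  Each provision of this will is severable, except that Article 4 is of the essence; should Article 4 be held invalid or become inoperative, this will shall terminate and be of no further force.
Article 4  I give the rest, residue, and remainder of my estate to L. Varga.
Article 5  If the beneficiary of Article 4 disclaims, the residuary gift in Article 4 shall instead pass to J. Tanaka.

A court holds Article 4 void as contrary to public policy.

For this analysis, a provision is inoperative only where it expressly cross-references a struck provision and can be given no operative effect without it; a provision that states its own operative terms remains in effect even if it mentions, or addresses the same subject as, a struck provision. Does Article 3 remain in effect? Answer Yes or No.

Article 4 is struck. Article 5 merely fixes the alternative disposition for Article 4; with Article 4 gone it has nothing to operate on and falls away. Article 3 makes Article 4 an essential term, and Article 4 is the provision held invalid; under Article 3, the entire will is therefore void. No provision of the will survives. Article 3 is among the inoperative provisions, so the answer is no.

No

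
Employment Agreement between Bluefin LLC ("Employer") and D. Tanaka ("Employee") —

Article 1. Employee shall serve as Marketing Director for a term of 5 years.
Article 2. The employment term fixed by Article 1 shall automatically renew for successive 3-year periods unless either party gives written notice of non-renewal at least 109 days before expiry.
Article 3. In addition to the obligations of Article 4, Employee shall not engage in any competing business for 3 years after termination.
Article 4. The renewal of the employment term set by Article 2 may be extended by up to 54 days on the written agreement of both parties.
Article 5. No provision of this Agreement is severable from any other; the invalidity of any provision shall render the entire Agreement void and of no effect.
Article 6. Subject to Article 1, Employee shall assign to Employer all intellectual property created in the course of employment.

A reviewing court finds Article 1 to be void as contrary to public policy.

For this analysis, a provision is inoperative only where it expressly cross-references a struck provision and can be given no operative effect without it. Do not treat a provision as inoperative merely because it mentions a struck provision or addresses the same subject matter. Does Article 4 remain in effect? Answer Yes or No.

No

Article 1 is struck. Article 2 does nothing except set the renewal of the employment term by reference to Article 1; with Article 1 gone it has no independent effect and is inoperative. Article 4 does nothing except set the extension of the renewal of the employment term by reference to Article 2; with Article 2 gone it has no independent effect and is inoperative. Article 5 provides that the Agreement is not severable, so the invalidity of any one provision voids the entire Agreement. No provision of the Agreement survives. Article 4 is among the inoperative provisions, so the answer is no.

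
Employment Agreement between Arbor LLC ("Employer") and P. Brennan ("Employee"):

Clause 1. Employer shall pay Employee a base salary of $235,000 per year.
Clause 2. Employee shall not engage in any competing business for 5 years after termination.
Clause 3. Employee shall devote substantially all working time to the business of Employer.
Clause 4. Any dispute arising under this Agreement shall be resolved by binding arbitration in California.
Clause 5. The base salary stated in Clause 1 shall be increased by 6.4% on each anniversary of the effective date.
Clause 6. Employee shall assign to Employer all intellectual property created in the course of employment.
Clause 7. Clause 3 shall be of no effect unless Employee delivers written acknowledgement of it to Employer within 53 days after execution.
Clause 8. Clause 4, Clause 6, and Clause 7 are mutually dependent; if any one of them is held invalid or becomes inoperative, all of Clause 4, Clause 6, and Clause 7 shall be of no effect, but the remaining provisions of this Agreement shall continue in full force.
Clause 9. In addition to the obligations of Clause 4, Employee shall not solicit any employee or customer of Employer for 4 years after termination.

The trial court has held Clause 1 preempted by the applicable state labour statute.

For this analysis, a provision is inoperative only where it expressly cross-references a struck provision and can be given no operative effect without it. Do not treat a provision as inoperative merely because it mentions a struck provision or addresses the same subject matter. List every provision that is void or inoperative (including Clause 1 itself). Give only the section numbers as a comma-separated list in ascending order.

1, 5

Clause 1 is struck. Clause 5 operates only by reference to Clause 1, so it falls with Clause 1. Clause 8 ties Clause 4, Clause 6, and Clause 7 together, but none of those is affected here; the remaining provisions continue in force under Clause 8. The provisions still in force are Clause 2, Clause 3, Clause 4, Clause 6, Clause 7, Clause 8, and Clause 9.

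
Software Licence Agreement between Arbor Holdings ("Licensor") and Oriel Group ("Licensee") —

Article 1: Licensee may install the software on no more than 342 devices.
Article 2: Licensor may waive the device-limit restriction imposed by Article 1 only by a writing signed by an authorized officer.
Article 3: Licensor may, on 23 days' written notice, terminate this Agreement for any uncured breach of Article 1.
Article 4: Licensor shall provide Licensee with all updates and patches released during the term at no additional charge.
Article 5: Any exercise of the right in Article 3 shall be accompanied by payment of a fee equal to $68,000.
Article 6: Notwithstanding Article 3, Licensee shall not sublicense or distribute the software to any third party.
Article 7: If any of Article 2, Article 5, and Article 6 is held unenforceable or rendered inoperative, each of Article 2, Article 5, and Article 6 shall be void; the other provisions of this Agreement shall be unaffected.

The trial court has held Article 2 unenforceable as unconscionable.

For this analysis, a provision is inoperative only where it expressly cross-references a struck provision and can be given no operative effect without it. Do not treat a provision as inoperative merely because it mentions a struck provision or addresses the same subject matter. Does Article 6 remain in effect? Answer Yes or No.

No

Article 2 is struck. Nothing else in the Agreement is defined by reference to Article 2. Article 7 declares Article 2, Article 5, and Article 6 mutually dependent; since one of them has fallen, all of them are of no effect. That brings down Article 5 and Article 6 as well. The remainder continues in force under Article 7. Article 1, Article 3, Article 4, and Article 7 remain in effect. Article 6 is among the inoperative provisions, so the answer is no.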